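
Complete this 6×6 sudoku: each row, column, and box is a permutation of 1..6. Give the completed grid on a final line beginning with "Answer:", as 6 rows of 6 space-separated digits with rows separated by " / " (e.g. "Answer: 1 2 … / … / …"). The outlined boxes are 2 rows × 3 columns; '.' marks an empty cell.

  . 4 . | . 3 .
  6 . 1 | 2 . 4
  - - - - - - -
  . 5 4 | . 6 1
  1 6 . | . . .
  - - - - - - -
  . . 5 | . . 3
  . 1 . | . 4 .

Step 1. [r3c1∈{2,3}] in row 3, 2 fits only at r3c1 ⇒ r3c1=2.
Step 2. [r6c3∈{2,3,6}] r6c3 is the only open cell in col 3 admitting 6 ⇒ r6c3=6.
Step 3. [r2c5∈{5}] only 5 remains possible at r2c5. So r2c5=5.
Step 4. [r6c6∈{2,5}] r6c6 is the only open cell in row 6 admitting 2 ⇒ r6c6=2.
Step 5. [r1c4∈{1,6}] row 1 places 1 nowhere but r1c4 ⇒ r1c4=1.
Step 6. [r4c4∈{3,4,5}] row 4 places 4 nowhere but r4c4 ⇒ r4c4=4.
Step 7. [r1c3∈{2}] nothing but 2 survives at r1c3, so r1c3=2.
Step 8. [r4c5∈{2}] r4c5 has the single candidate 2 ⇒ r4c5=2.
Step 9. [r5c2∈{2}] only 2 remains possible at r5c2. So r5c2=2.
Step 10. [r1c1∈{5}] only 5 remains possible at r1c1, so r1c1=5.
Step 11. [r5c1∈{4}] nothing but 4 survives at r5c1, so r5c1=4.
Step 12. [r2c2∈{3}] r2c2 is down to just 3. So r2c2=3.
Step 13. [r1c6∈{6}] r1c6's peers cover all but 6 ⇒ r1c6=6.
Step 14. [r5c5∈{1}] r5c5 has the single candidate 1 ⇒ r5c5=1.
Step 15. [r6c4∈{5}] nothing but 5 survives at r6c4, so r6c4=5.
Step 16. [r3c4∈{3}] r3c4 is down to just 3. So r3c4=3.
Step 17. [r4c6∈{5}] r4c6's peers cover all but 5, so r4c6=5.
Step 18. [r6c1∈{3}] r6c1 is down to just 3 ⇒ r6c1=3.
Step 19. [r5c4∈{6}] nothing but 6 survives at r5c4. So r5c4=6.
Step 20. [r4c3∈{3}] nothing but 3 survives at r4c3 ⇒ r4c3=3.

Answer: 5 4 2 1 3 6 / 6 3 1 2 5 4 / 2 5 4 3 6 1 / 1 6 3 4 2 5 / 4 2 5 6 1 3 / 3 1 6 5 4 2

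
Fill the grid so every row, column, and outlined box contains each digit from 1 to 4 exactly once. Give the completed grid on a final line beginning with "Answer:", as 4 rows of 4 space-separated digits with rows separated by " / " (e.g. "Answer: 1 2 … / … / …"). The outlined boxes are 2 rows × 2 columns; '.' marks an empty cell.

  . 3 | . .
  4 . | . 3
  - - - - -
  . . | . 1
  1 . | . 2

Step 1. [r1c1∈{2}] r1c1 is down to just 2 ⇒ r1c1=2.
Step 2. [r4c2∈{4}] r4c2's peers cover all but 4. So r4c2=4.
Step 3. [r3c3∈{3,4}] row 3 places 4 nowhere but r3c3 ⇒ r3c3=4.
Step 4. [r2c3∈{1,2}] r2c3 is the only open cell in row 2 admitting 2, so r2c3=2.
Step 5. [r1c3∈{1}] only 1 remains possible at r1c3, so r1c3=1.
Step 6. [r1c4∈{4}] r1c4's peers cover all but 4 ⇒ r1c4=4.
Step 7. [r3c1∈{3}] r3c1 is down to just 3 ⇒ r3c1=3.
Step 8. [r2c2∈{1}] r2c2's peers cover all but 1, so r2c2=1.
Step 9. [r3c2∈{2}] nothing but 2 survives at r3c2 ⇒ r3c2=2.
Step 10. [r4c3∈{3}] only 3 remains possible at r4c3. So r4c3=3.

Answer: 2 3 1 4 / 4 1 2 3 / 3 2 4 1 / 1 4 3 2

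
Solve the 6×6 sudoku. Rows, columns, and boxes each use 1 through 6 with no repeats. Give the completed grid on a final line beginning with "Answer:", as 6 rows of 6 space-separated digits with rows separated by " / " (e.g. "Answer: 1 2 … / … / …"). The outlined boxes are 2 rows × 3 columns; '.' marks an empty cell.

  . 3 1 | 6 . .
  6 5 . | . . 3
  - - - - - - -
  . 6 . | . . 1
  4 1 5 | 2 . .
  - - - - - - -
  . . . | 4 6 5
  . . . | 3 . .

Step 1. [r1c1∈{2}] r1c1 has the single candidate 2 ⇒ r1c1=2.
Step 2. [r3c5∈{3,4,5}] 4 has one home in row 3: r3c5, so r3c5=4.
Step 3. [r6c5∈{1,2}] across box 6, 1 lands solely at r6c5. So r6c5=1.
Step 4. [r3c3∈{2,3}] across row 3, 2 lands solely at r3c3. So r3c3=2.
Step 5. [r6c2∈{2,4}] 4 has one home in col 2: r6c2, so r6c2=4.
Step 6. [r3c1∈{3}] r3c1's peers cover all but 3 ⇒ r3c1=3.
Step 7. [r6c6∈{2}] only 2 remains possible at r6c6. So r6c6=2.
Step 8. [r2c3∈{4}] r2c3 is down to just 4, so r2c3=4.
Step 9. [r6c3∈{6}] nothing but 6 survives at r6c3 ⇒ r6c3=6.
Step 10. [r5c3∈{3}] only 3 remains possible at r5c3. So r5c3=3.
Step 11. [r4c5∈{3}] nothing but 3 survives at r4c5. So r4c5=3.
Step 12. [r4c6∈{6}] nothing but 6 survives at r4c6. So r4c6=6.
Step 13. [r1c5∈{5}] r1c5 has the single candidate 5, so r1c5=5.
Step 14. [r2c4∈{1}] r2c4 has the single candidate 1, so r2c4=1.
Step 15. [r3c4∈{5}] r3c4 has the single candidate 5 ⇒ r3c4=5.
Step 16. [r5c1∈{1}] r5c1 is down to just 1. So r5c1=1.
Step 17. [r6c1∈{5}] r6c1's peers cover all but 5, so r6c1=5.
Step 18. [r1c6∈{4}] only 4 remains possible at r1c6 ⇒ r1c6=4.
Step 19. [r2c5∈{2}] only 2 remains possible at r2c5, so r2c5=2.
Step 20. [r5c2∈{2}] r5c2's peers cover all but 2. So r5c2=2.

Answer: 2 3 1 6 5 4 / 6 5 4 1 2 3 / 3 6 2 5 4 1 / 4 1 5 2 3 6 / 1 2 3 4 6 5 / 5 4 6 3 1 2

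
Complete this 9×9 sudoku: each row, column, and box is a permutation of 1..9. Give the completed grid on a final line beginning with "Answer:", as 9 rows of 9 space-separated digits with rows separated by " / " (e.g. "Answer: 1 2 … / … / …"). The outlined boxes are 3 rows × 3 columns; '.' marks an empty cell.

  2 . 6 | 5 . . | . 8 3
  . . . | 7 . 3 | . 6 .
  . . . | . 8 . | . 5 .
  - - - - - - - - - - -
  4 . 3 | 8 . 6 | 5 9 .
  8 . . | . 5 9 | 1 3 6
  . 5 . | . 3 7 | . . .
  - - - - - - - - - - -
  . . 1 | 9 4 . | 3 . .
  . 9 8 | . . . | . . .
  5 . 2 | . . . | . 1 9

Step 1. [r9c2∈{3,4,6,7}] across box 7, 4 lands solely at r9c2 ⇒ r9c2=4.
Step 2. [r3c4∈{1,2,4,6}] in row 3, 6 fits only at r3c4 ⇒ r3c4=6.
Step 3. [r4c9∈{2,7}] across box 6, 7 lands solely at r4c9, so r4c9=7.
Step 4. [r6c1∈{1,6,9}] in row 6, 6 fits only at r6c1 ⇒ r6c1=6.
Step 5. [r4c2∈{1,2}] in box 4, 1 fits only at r4c2. So r4c2=1.
Step 6. [r1c2∈{7}] nothing but 7 survives at r1c2, so r1c2=7.
Step 7. [r3c7∈{2,4,7,9}] r3c7 is the only open cell in row 3 admitting 7. So r3c7=7.
Step 8. [r4c5∈{2}] r4c5 has the single candidate 2 ⇒ r4c5=2.
Step 9. [r8c4∈{1,2,3}] r8c4 is the only open cell in col 4 admitting 2. So r8c4=2.
Step 10. [r3c6∈{1,2,4}] 2 has one home in col 6: r3c6 ⇒ r3c6=2.
Step 11. [r9c6∈{8}] only 8 remains possible at r9c6, so r9c6=8.
Step 12. [r7c9∈{2,5,8}] r7c9 is the only open cell in row 7 admitting 8. So r7c9=8.
Step 13. [r8c1∈{3,7}] across row 8, 3 lands solely at r8c1. So r8c1=3.
Step 14. [r9c7∈{6}] r9c7's peers cover all but 6, so r9c7=6.
Step 15. [r8c7∈{4}] r8c7 is down to just 4. So r8c7=4.
Step 16. [r6c8∈{2,4}] r6c8 is the only open cell in col 8 admitting 4 ⇒ r6c8=4.
Step 17. [r1c7∈{9}] only 9 remains possible at r1c7. So r1c7=9.
Step 18. [r1c5∈{1}] r1c5's peers cover all but 1 ⇒ r1c5=1.
Step 19. [r6c9∈{2}] r6c9's peers cover all but 2 ⇒ r6c9=2.
Step 20. [r2c5∈{9}] r2c5 is down to just 9 ⇒ r2c5=9.
Step 21. [r8c8∈{7}] only 7 remains possible at r8c8. So r8c8=7.
Step 22. [r2c1∈{1}] r2c1 is down to just 1 ⇒ r2c1=1.
Step 23. [r2c9∈{4}] r2c9's peers cover all but 4, so r2c9=4.
Step 24. [r3c3∈{4,9}] row 3 places 4 nowhere but r3c3 ⇒ r3c3=4.
Step 25. [r7c6∈{5}] r7c6's peers cover all but 5 ⇒ r7c6=5.
Step 26. [r7c8∈{2}] r7c8's peers cover all but 2, so r7c8=2.
Step 27. [r7c1∈{7}] r7c1 has the single candidate 7. So r7c1=7.
Step 28. [r3c2∈{3}] r3c2's peers cover all but 3, so r3c2=3.
Step 29. [r2c2∈{8}] r2c2 is down to just 8 ⇒ r2c2=8.
Step 30. [r8c5∈{6}] r8c5's peers cover all but 6 ⇒ r8c5=6.
Step 31. [r8c6∈{1}] only 1 remains possible at r8c6, so r8c6=1.
Step 32. [r9c4∈{3}] nothing but 3 survives at r9c4, so r9c4=3.
Step 33. [r5c4∈{4}] r5c4's peers cover all but 4. So r5c4=4.
Step 34. [r1c6∈{4}] r1c6's peers cover all but 4 ⇒ r1c6=4.
Step 35. [r6c3∈{9}] nothing but 9 survives at r6c3, so r6c3=9.
Step 36. [r6c4∈{1}] r6c4 is down to just 1, so r6c4=1.
Step 37. [r3c9∈{1}] nothing but 1 survives at r3c9 ⇒ r3c9=1.
Step 38. [r3c1∈{9}] r3c1's peers cover all but 9 ⇒ r3c1=9.
Step 39. [r8c9∈{5}] nothing but 5 survives at r8c9, so r8c9=5.
Step 40. [r2c3∈{5}] only 5 remains possible at r2c3. So r2c3=5.
Step 41. [r6c7∈{8}] r6c7 has the single candidate 8. So r6c7=8.
Step 42. [r5c3∈{7}] r5c3's peers cover all but 7 ⇒ r5c3=7.
Step 43. [r2c7∈{2}] nothing but 2 survives at r2c7, so r2c7=2.
Step 44. [r9c5∈{7}] r9c5 is down to just 7 ⇒ r9c5=7.
Step 45. [r7c2∈{6}] nothing but 6 survives at r7c2, so r7c2=6.
Step 46. [r5c2∈{2}] nothing but 2 survives at r5c2. So r5c2=2.

Answer: 2 7 6 5 1 4 9 8 3 / 1 8 5 7 9 3 2 6 4 / 9 3 4 6 8 2 7 5 1 / 4 1 3 8 2 6 5 9 7 / 8 2 7 4 5 9 1 3 6 / 6 5 9 1 3 7 8 4 2 / 7 6 1 9 4 5 3 2 8 / 3 9 8 2 6 1 4 7 5 / 5 4 2 3 7 8 6 1 9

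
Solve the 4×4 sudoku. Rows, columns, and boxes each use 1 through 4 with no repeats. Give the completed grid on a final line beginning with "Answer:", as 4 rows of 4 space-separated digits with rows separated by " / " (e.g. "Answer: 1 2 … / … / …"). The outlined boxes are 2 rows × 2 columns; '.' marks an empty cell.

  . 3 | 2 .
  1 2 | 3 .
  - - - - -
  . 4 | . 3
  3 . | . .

Step 1. [r1c4∈{1,4}] 1 has one home in row 1: r1c4 ⇒ r1c4=1.
Step 2. [r4c3∈{1,4}] col 3 places 4 nowhere but r4c3 ⇒ r4c3=4.
Step 3. [r4c2∈{1}] nothing but 1 survives at r4c2, so r4c2=1.
Step 4. [r1c1∈{4}] r1c1 has the single candidate 4 ⇒ r1c1=4.
Step 5. [r3c1∈{2}] r3c1 has the single candidate 2. So r3c1=2.
Step 6. [r3c3∈{1}] r3c3 has the single candidate 1, so r3c3=1.
Step 7. [r2c4∈{4}] r2c4's peers cover all but 4, so r2c4=4.
Step 8. [r4c4∈{2}] r4c4 is down to just 2 ⇒ r4c4=2.

Answer: 4 3 2 1 / 1 2 3 4 / 2 4 1 3 / 3 1 4 2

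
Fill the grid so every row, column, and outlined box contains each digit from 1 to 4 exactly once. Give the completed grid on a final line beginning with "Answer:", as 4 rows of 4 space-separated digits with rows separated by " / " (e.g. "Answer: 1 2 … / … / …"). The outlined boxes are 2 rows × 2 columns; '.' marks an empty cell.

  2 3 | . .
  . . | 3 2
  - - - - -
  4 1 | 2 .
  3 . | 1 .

Step 1. [r1c3∈{4}] nothing but 4 survives at r1c3 ⇒ r1c3=4.
Step 2. [r2c2∈{4}] r2c2 is down to just 4 ⇒ r2c2=4.
Step 3. [r1c4∈{1}] r1c4 is down to just 1. So r1c4=1.
Step 4. [r3c4∈{3}] only 3 remains possible at r3c4. So r3c4=3.
Step 5. [r4c2∈{2}] only 2 remains possible at r4c2, so r4c2=2.
Step 6. [r4c4∈{4}] r4c4 has the single candidate 4. So r4c4=4.
Step 7. [r2c1∈{1}] only 1 remains possible at r2c1, so r2c1=1.

Answer: 2 3 4 1 / 1 4 3 2 / 4 1 2 3 / 3 2 1 4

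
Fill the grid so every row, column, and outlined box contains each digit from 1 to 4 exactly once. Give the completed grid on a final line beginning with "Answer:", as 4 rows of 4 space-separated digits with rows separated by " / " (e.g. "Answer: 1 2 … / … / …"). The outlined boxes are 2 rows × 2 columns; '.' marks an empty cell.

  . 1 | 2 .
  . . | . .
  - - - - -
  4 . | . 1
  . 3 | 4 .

Step 1. [r3c2∈{2}] r3c2 has the single candidate 2. So r3c2=2.
Step 2. [r1c1∈{3}] only 3 remains possible at r1c1 ⇒ r1c1=3.
Step 3. [r2c4∈{3,4}] col 4 places 3 nowhere but r2c4, so r2c4=3.
Step 4. [r4c4∈{2}] r4c4 is down to just 2. So r4c4=2.
Step 5. [r2c2∈{4}] r2c2 has the single candidate 4 ⇒ r2c2=4.
Step 6. [r2c3∈{1}] r2c3 is down to just 1. So r2c3=1.
Step 7. [r4c1∈{1}] only 1 remains possible at r4c1. So r4c1=1.
Step 8. [r3c3∈{3}] r3c3's peers cover all but 3. So r3c3=3.
Step 9. [r2c1∈{2}] only 2 remains possible at r2c1, so r2c1=2.
Step 10. [r1c4∈{4}] r1c4's peers cover all but 4. So r1c4=4.

Answer: 3 1 2 4 / 2 4 1 3 / 4 2 3 1 / 1 3 4 2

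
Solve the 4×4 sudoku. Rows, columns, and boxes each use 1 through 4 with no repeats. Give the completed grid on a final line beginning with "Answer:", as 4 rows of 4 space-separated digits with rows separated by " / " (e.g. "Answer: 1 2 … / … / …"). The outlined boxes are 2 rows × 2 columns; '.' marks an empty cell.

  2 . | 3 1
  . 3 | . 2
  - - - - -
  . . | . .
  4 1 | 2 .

Step 1. [r3c4∈{3,4}] r3c4 is the only open cell in col 4 admitting 4, so r3c4=4.
Step 2. [r3c2∈{2}] nothing but 2 survives at r3c2, so r3c2=2.
Step 3. [r4c4∈{3}] r4c4 is down to just 3, so r4c4=3.
Step 4. [r1c2∈{4}] r1c2 has the single candidate 4 ⇒ r1c2=4.
Step 5. [r2c1∈{1}] r2c1 has the single candidate 1, so r2c1=1.
Step 6. [r3c1∈{3}] r3c1 has the single candidate 3. So r3c1=3.
Step 7. [r3c3∈{1}] only 1 remains possible at r3c3 ⇒ r3c3=1.
Step 8. [r2c3∈{4}] nothing but 4 survives at r2c3, so r2c3=4.

Answer: 2 4 3 1 / 1 3 4 2 / 3 2 1 4 / 4 1 2 3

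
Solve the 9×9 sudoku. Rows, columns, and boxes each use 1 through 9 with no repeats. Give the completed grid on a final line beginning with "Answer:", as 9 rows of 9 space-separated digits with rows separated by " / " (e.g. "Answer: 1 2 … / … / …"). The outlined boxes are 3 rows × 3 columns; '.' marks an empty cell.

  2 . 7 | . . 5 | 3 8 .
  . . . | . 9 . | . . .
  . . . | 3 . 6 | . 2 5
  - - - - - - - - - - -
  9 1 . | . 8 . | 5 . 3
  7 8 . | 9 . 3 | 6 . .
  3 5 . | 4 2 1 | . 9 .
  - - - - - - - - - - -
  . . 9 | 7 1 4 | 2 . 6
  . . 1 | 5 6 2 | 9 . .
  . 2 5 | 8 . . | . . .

Step 1. [r2c8∈{1,4,6,7}] r2c8 is the only open cell in col 8 admitting 6, so r2c8=6.
Step 2. [r8c2∈{3,4,7}] col 2 places 7 nowhere but r8c2 ⇒ r8c2=7.
Step 3. [r7c1∈{8}] r7c1's peers cover all but 8. So r7c1=8.
Step 4. [r8c1∈{4}] r8c1 has the single candidate 4, so r8c1=4.
Step 5. [r5c9∈{1,2,4}] in col 9, 2 fits only at r5c9, so r5c9=2.
Step 6. [r5c3∈{4}] nothing but 4 survives at r5c3 ⇒ r5c3=4.
Step 7. [r1c5∈{4}] r1c5's peers cover all but 4. So r1c5=4.
Step 8. [r7c2∈{3}] r7c2 has the single candidate 3, so r7c2=3.
Step 9. [r2c2∈{4}] r2c2 is down to just 4 ⇒ r2c2=4.
Step 10. [r9c9∈{1,4,7}] across col 9, 4 lands solely at r9c9. So r9c9=4.
Step 11. [r4c6∈{7}] r4c6's peers cover all but 7 ⇒ r4c6=7.
Step 12. [r9c8∈{1,3,7}] in col 8, 7 fits only at r9c8 ⇒ r9c8=7.
Step 13. [r1c9∈{1,9}] col 9 places 9 nowhere but r1c9 ⇒ r1c9=9.
Step 14. [r2c9∈{1,7}] 1 has one home in col 9: r2c9 ⇒ r2c9=1.
Step 15. [r6c9∈{7,8}] r6c9 is the only open cell in col 9 admitting 7, so r6c9=7.
Step 16. [r2c3∈{3,8}] across row 2, 3 lands solely at r2c3, so r2c3=3.
Step 17. [r6c3∈{6}] r6c3 has the single candidate 6. So r6c3=6.
Step 18. [r3c5∈{7}] nothing but 7 survives at r3c5. So r3c5=7.
Step 19. [r4c4∈{6}] r4c4 is down to just 6 ⇒ r4c4=6.
Step 20. [r3c7∈{4}] nothing but 4 survives at r3c7 ⇒ r3c7=4.
Step 21. [r9c6∈{9}] nothing but 9 survives at r9c6 ⇒ r9c6=9.
Step 22. [r4c8∈{4}] nothing but 4 survives at r4c8, so r4c8=4.
Step 23. [r4c3∈{2}] only 2 remains possible at r4c3 ⇒ r4c3=2.
Step 24. [r3c3∈{8}] only 8 remains possible at r3c3, so r3c3=8.
Step 25. [r2c1∈{5}] only 5 remains possible at r2c1 ⇒ r2c1=5.
Step 26. [r1c4∈{1}] r1c4 is down to just 1. So r1c4=1.
Step 27. [r2c4∈{2}] nothing but 2 survives at r2c4. So r2c4=2.
Step 28. [r2c6∈{8}] only 8 remains possible at r2c6, so r2c6=8.
Step 29. [r6c7∈{8}] nothing but 8 survives at r6c7. So r6c7=8.
Step 30. [r3c1∈{1}] only 1 remains possible at r3c1, so r3c1=1.
Step 31. [r2c7∈{7}] r2c7 is down to just 7 ⇒ r2c7=7.
Step 32. [r9c1∈{6}] r9c1 has the single candidate 6 ⇒ r9c1=6.
Step 33. [r8c9∈{8}] r8c9's peers cover all but 8 ⇒ r8c9=8.
Step 34. [r7c8∈{5}] only 5 remains possible at r7c8. So r7c8=5.
Step 35. [r3c2∈{9}] r3c2 has the single candidate 9. So r3c2=9.
Step 36. [r8c8∈{3}] r8c8 is down to just 3. So r8c8=3.
Step 37. [r5c5∈{5}] r5c5's peers cover all but 5, so r5c5=5.
Step 38. [r5c8∈{1}] only 1 remains possible at r5c8. So r5c8=1.
Step 39. [r9c7∈{1}] nothing but 1 survives at r9c7 ⇒ r9c7=1.
Step 40. [r9c5∈{3}] r9c5's peers cover all but 3 ⇒ r9c5=3.
Step 41. [r1c2∈{6}] only 6 remains possible at r1c2. So r1c2=6.

Answer: 2 6 7 1 4 5 3 8 9 / 5 4 3 2 9 8 7 6 1 / 1 9 8 3 7 6 4 2 5 / 9 1 2 6 8 7 5 4 3 / 7 8 4 9 5 3 6 1 2 / 3 5 6 4 2 1 8 9 7 / 8 3 9 7 1 4 2 5 6 / 4 7 1 5 6 2 9 3 8 / 6 2 5 8 3 9 1 7 4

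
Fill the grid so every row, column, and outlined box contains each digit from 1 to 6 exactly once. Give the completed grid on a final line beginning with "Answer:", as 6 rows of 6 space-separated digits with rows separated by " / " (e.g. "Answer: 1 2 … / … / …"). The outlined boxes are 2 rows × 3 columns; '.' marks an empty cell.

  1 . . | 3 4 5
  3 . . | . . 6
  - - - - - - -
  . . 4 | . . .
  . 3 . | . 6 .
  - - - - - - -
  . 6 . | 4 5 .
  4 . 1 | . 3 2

Step 1. [r3c2∈{1,2,5}] across col 2, 1 lands solely at r3c2. So r3c2=1.
Step 2. [r3c5∈{2}] nothing but 2 survives at r3c5 ⇒ r3c5=2.
Step 3. [r2c4∈{1,2}] r2c4 is the only open cell in col 4 admitting 2. So r2c4=2.
Step 4. [r5c1∈{2}] nothing but 2 survives at r5c1 ⇒ r5c1=2.
Step 5. [r4c1∈{5}] r4c1 has the single candidate 5. So r4c1=5.
Step 6. [r2c2∈{4,5}] r2c2 is the only open cell in row 2 admitting 4, so r2c2=4.
Step 7. [r4c3∈{2}] r4c3's peers cover all but 2 ⇒ r4c3=2.
Step 8. [r4c4∈{1}] only 1 remains possible at r4c4 ⇒ r4c4=1.
Step 9. [r2c3∈{5}] r2c3 has the single candidate 5 ⇒ r2c3=5.
Step 10. [r3c1∈{6}] r3c1 has the single candidate 6. So r3c1=6.
Step 11. [r6c4∈{6}] nothing but 6 survives at r6c4. So r6c4=6.
Step 12. [r5c3∈{3}] r5c3 is down to just 3. So r5c3=3.
Step 13. [r1c2∈{2}] only 2 remains possible at r1c2, so r1c2=2.
Step 14. [r5c6∈{1}] nothing but 1 survives at r5c6, so r5c6=1.
Step 15. [r3c4∈{5}] r3c4 has the single candidate 5. So r3c4=5.
Step 16. [r4c6∈{4}] nothing but 4 survives at r4c6. So r4c6=4.
Step 17. [r6c2∈{5}] r6c2 is down to just 5, so r6c2=5.
Step 18. [r3c6∈{3}] nothing but 3 survives at r3c6 ⇒ r3c6=3.
Step 19. [r1c3∈{6}] r1c3 has the single candidate 6. So r1c3=6.
Step 20. [r2c5∈{1}] r2c5's peers cover all but 1. So r2c5=1.

Answer: 1 2 6 3 4 5 / 3 4 5 2 1 6 / 6 1 4 5 2 3 / 5 3 2 1 6 4 / 2 6 3 4 5 1 / 4 5 1 6 3 2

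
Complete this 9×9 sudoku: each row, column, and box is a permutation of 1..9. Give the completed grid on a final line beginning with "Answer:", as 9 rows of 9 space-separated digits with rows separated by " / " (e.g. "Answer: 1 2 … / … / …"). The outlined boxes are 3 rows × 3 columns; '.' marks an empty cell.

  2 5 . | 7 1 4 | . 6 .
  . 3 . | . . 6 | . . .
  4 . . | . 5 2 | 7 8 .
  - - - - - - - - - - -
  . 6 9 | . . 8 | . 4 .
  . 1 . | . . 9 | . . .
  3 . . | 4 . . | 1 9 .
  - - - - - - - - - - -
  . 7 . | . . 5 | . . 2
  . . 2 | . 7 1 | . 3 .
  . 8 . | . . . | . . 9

Step 1. [r3c4∈{3,9}] box 2 places 3 nowhere but r3c4, so r3c4=3.
Step 2. [r8c2∈{4,9}] in col 2, 4 fits only at r8c2 ⇒ r8c2=4.
Step 3. [r1c3∈{8}] r1c3's peers cover all but 8 ⇒ r1c3=8.
Step 4. [r6c9∈{5,6,7,8}] in row 6, 8 fits only at r6c9 ⇒ r6c9=8.
Step 5. [r6c5∈{2,6}] row 6 places 6 nowhere but r6c5 ⇒ r6c5=6.
Step 6. [r6c3∈{5,7}] across row 6, 5 lands solely at r6c3, so r6c3=5.
Step 7. [r7c8∈{1}] only 1 remains possible at r7c8. So r7c8=1.
Step 8. [r4c1∈{7}] r4c1 is down to just 7, so r4c1=7.
Step 9. [r5c9∈{3,5,6,7}] r5c9 is the only open cell in col 9 admitting 7 ⇒ r5c9=7.
Step 10. [r8c9∈{5,6}] 6 has one home in col 9: r8c9 ⇒ r8c9=6.
Step 11. [r5c7∈{2,3,5,6}] 6 has one home in row 5: r5c7, so r5c7=6.
Step 12. [r5c5∈{2,3}] across row 5, 3 lands solely at r5c5. So r5c5=3.
Step 13. [r4c5∈{2}] only 2 remains possible at r4c5. So r4c5=2.
Step 14. [r2c7∈{2,4,5,9}] r2c7 is the only open cell in col 7 admitting 2. So r2c7=2.
Step 15. [r2c8∈{5}] r2c8 is down to just 5. So r2c8=5.
Step 16. [r4c9∈{3,5}] col 9 places 5 nowhere but r4c9 ⇒ r4c9=5.
Step 17. [r3c3∈{1,6}] row 3 places 6 nowhere but r3c3. So r3c3=6.
Step 18. [r9c5∈{4}] nothing but 4 survives at r9c5, so r9c5=4.
Step 19. [r9c7∈{5}] r9c7 has the single candidate 5, so r9c7=5.
Step 20. [r8c7∈{8}] r8c7 has the single candidate 8, so r8c7=8.
Step 21. [r8c4∈{9}] r8c4's peers cover all but 9, so r8c4=9.
Step 22. [r2c4∈{8}] r2c4 is down to just 8, so r2c4=8.
Step 23. [r7c4∈{6}] r7c4's peers cover all but 6 ⇒ r7c4=6.
Step 24. [r9c6∈{3}] only 3 remains possible at r9c6. So r9c6=3.
Step 25. [r9c3∈{1}] nothing but 1 survives at r9c3 ⇒ r9c3=1.
Step 26. [r2c1∈{1,9}] r2c1 is the only open cell in col 1 admitting 1, so r2c1=1.
Step 27. [r4c7∈{3}] r4c7's peers cover all but 3. So r4c7=3.
Step 28. [r8c1∈{5}] r8c1 is down to just 5, so r8c1=5.
Step 29. [r5c8∈{2}] only 2 remains possible at r5c8. So r5c8=2.
Step 30. [r9c8∈{7}] r9c8 has the single candidate 7. So r9c8=7.
Step 31. [r5c3∈{4}] only 4 remains possible at r5c3 ⇒ r5c3=4.
Step 32. [r7c7∈{4}] r7c7's peers cover all but 4 ⇒ r7c7=4.
Step 33. [r7c3∈{3}] r7c3 has the single candidate 3. So r7c3=3.
Step 34. [r2c3∈{7}] r2c3's peers cover all but 7 ⇒ r2c3=7.
Step 35. [r3c9∈{1}] nothing but 1 survives at r3c9, so r3c9=1.
Step 36. [r1c9∈{3}] r1c9 has the single candidate 3 ⇒ r1c9=3.
Step 37. [r7c1∈{9}] r7c1 is down to just 9 ⇒ r7c1=9.
Step 38. [r9c1∈{6}] r9c1 is down to just 6 ⇒ r9c1=6.
Step 39. [r4c4∈{1}] r4c4's peers cover all but 1, so r4c4=1.
Step 40. [r2c5∈{9}] r2c5's peers cover all but 9. So r2c5=9.
Step 41. [r6c6∈{7}] only 7 remains possible at r6c6. So r6c6=7.
Step 42. [r5c1∈{8}] r5c1's peers cover all but 8 ⇒ r5c1=8.
Step 43. [r2c9∈{4}] only 4 remains possible at r2c9, so r2c9=4.
Step 44. [r9c4∈{2}] only 2 remains possible at r9c4, so r9c4=2.
Step 45. [r5c4∈{5}] r5c4 has the single candidate 5 ⇒ r5c4=5.
Step 46. [r3c2∈{9}] only 9 remains possible at r3c2 ⇒ r3c2=9.
Step 47. [r6c2∈{2}] r6c2's peers cover all but 2, so r6c2=2.
Step 48. [r1c7∈{9}] r1c7 has the single candidate 9. So r1c7=9.
Step 49. [r7c5∈{8}] nothing but 8 survives at r7c5 ⇒ r7c5=8.

Answer: 2 5 8 7 1 4 9 6 3 / 1 3 7 8 9 6 2 5 4 / 4 9 6 3 5 2 7 8 1 / 7 6 9 1 2 8 3 4 5 / 8 1 4 5 3 9 6 2 7 / 3 2 5 4 6 7 1 9 8 / 9 7 3 6 8 5 4 1 2 / 5 4 2 9 7 1 8 3 6 / 6 8 1 2 4 3 5 7 9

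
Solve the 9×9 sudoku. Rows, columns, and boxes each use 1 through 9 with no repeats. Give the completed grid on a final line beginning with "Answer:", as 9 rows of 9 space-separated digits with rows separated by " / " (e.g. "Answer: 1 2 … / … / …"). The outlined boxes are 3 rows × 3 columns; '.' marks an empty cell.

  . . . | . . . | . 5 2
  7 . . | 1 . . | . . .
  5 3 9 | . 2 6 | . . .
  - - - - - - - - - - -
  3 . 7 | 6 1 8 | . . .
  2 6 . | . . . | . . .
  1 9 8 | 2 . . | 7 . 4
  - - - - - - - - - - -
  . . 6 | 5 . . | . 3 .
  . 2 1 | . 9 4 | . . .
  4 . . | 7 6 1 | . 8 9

Step 1. [r1c3∈{4}] only 4 remains possible at r1c3. So r1c3=4.
Step 2. [r2c2∈{8}] r2c2 has the single candidate 8, so r2c2=8.
Step 3. [r5c3∈{5}] only 5 remains possible at r5c3 ⇒ r5c3=5.
Step 4. [r7c7∈{1,2,4}] 4 has one home in row 7: r7c7 ⇒ r7c7=4.
Step 5. [r7c5∈{8}] r7c5's peers cover all but 8. So r7c5=8.
Step 6. [r7c9∈{1,7}] 1 has one home in row 7: r7c9 ⇒ r7c9=1.
Step 7. [r6c8∈{6}] nothing but 6 survives at r6c8 ⇒ r6c8=6.
Step 8. [r4c9∈{5}] only 5 remains possible at r4c9. So r4c9=5.
Step 9. [r8c4∈{3}] r8c4 has the single candidate 3. So r8c4=3.
Step 10. [r4c8∈{2,9}] r4c8 is the only open cell in col 8 admitting 2. So r4c8=2.
Step 11. [r4c7∈{9}] r4c7 has the single candidate 9, so r4c7=9.
Step 12. [r2c8∈{4,9}] across col 8, 9 lands solely at r2c8 ⇒ r2c8=9.
Step 13. [r2c5∈{3,4,5}] row 2 places 4 nowhere but r2c5 ⇒ r2c5=4.
Step 14. [r3c4∈{8}] r3c4 is down to just 8 ⇒ r3c4=8.
Step 15. [r1c7∈{1,3,6,8}] row 1 places 8 nowhere but r1c7. So r1c7=8.
Step 16. [r3c8∈{1,4,7}] in row 3, 4 fits only at r3c8 ⇒ r3c8=4.
Step 17. [r1c4∈{9}] r1c4's peers cover all but 9 ⇒ r1c4=9.
Step 18. [r6c5∈{3,5}] r6c5 is the only open cell in col 5 admitting 5. So r6c5=5.
Step 19. [r6c6∈{3}] only 3 remains possible at r6c6 ⇒ r6c6=3.
Step 20. [r1c6∈{7}] only 7 remains possible at r1c6, so r1c6=7.
Step 21. [r8c7∈{5,6}] r8c7 is the only open cell in row 8 admitting 5. So r8c7=5.
Step 22. [r2c7∈{3,6}] across col 7, 6 lands solely at r2c7 ⇒ r2c7=6.
Step 23. [r5c7∈{1,3}] col 7 places 3 nowhere but r5c7 ⇒ r5c7=3.
Step 24. [r8c8∈{7}] r8c8's peers cover all but 7 ⇒ r8c8=7.
Step 25. [r1c2∈{1}] only 1 remains possible at r1c2 ⇒ r1c2=1.
Step 26. [r5c8∈{1}] r5c8 is down to just 1 ⇒ r5c8=1.
Step 27. [r2c6∈{5}] nothing but 5 survives at r2c6. So r2c6=5.
Step 28. [r2c9∈{3}] only 3 remains possible at r2c9 ⇒ r2c9=3.
Step 29. [r2c3∈{2}] r2c3 is down to just 2 ⇒ r2c3=2.
Step 30. [r8c9∈{6}] r8c9's peers cover all but 6 ⇒ r8c9=6.
Step 31. [r1c1∈{6}] only 6 remains possible at r1c1. So r1c1=6.
Step 32. [r9c2∈{5}] only 5 remains possible at r9c2. So r9c2=5.
Step 33. [r3c9∈{7}] r3c9 has the single candidate 7 ⇒ r3c9=7.
Step 34. [r1c5∈{3}] only 3 remains possible at r1c5, so r1c5=3.
Step 35. [r5c5∈{7}] r5c5 is down to just 7. So r5c5=7.
Step 36. [r4c2∈{4}] r4c2 is down to just 4, so r4c2=4.
Step 37. [r5c4∈{4}] r5c4's peers cover all but 4, so r5c4=4.
Step 38. [r5c6∈{9}] only 9 remains possible at r5c6 ⇒ r5c6=9.
Step 39. [r8c1∈{8}] r8c1's peers cover all but 8 ⇒ r8c1=8.
Step 40. [r5c9∈{8}] nothing but 8 survives at r5c9. So r5c9=8.
Step 41. [r3c7∈{1}] r3c7's peers cover all but 1 ⇒ r3c7=1.
Step 42. [r9c7∈{2}] nothing but 2 survives at r9c7. So r9c7=2.
Step 43. [r7c6∈{2}] r7c6 is down to just 2 ⇒ r7c6=2.
Step 44. [r7c1∈{9}] r7c1 is down to just 9. So r7c1=9.
Step 45. [r9c3∈{3}] nothing but 3 survives at r9c3, so r9c3=3.
Step 46. [r7c2∈{7}] nothing but 7 survives at r7c2. So r7c2=7.

Answer: 6 1 4 9 3 7 8 5 2 / 7 8 2 1 4 5 6 9 3 / 5 3 9 8 2 6 1 4 7 / 3 4 7 6 1 8 9 2 5 / 2 6 5 4 7 9 3 1 8 / 1 9 8 2 5 3 7 6 4 / 9 7 6 5 8 2 4 3 1 / 8 2 1 3 9 4 5 7 6 / 4 5 3 7 6 1 2 8 9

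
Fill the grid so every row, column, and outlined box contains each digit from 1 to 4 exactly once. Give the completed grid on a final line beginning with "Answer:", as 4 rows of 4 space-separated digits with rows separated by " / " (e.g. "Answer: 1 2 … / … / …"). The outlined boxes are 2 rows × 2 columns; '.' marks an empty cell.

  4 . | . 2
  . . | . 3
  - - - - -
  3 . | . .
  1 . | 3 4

Step 1. [r1c3∈{1}] r1c3 has the single candidate 1 ⇒ r1c3=1.
Step 2. [r4c2∈{2}] only 2 remains possible at r4c2. So r4c2=2.
Step 3. [r2c1∈{2}] r2c1 is down to just 2. So r2c1=2.
Step 4. [r2c2∈{1}] only 1 remains possible at r2c2. So r2c2=1.
Step 5. [r3c4∈{1}] r3c4 has the single candidate 1 ⇒ r3c4=1.
Step 6. [r1c2∈{3}] r1c2 is down to just 3, so r1c2=3.
Step 7. [r2c3∈{4}] nothing but 4 survives at r2c3. So r2c3=4.
Step 8. [r3c2∈{4}] nothing but 4 survives at r3c2. So r3c2=4.
Step 9. [r3c3∈{2}] nothing but 2 survives at r3c3 ⇒ r3c3=2.

Answer: 4 3 1 2 / 2 1 4 3 / 3 4 2 1 / 1 2 3 4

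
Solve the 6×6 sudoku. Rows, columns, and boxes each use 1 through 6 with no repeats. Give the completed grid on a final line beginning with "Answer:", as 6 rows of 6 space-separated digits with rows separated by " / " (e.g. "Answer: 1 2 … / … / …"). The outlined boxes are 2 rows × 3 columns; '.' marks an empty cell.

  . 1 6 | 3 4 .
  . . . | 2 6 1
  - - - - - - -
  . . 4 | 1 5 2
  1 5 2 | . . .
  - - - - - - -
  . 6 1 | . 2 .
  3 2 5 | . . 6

Step 1. [r5c6∈{3,4,5}] r5c6 is the only open cell in row 5 admitting 3 ⇒ r5c6=3.
Step 2. [r2c1∈{4,5}] row 2 places 5 nowhere but r2c1. So r2c1=5.
Step 3. [r6c4∈{4}] r6c4 is down to just 4. So r6c4=4.
Step 4. [r3c2∈{3}] r3c2 is down to just 3 ⇒ r3c2=3.
Step 5. [r5c4∈{5}] nothing but 5 survives at r5c4. So r5c4=5.
Step 6. [r1c6∈{5}] r1c6's peers cover all but 5, so r1c6=5.
Step 7. [r5c1∈{4}] r5c1 is down to just 4 ⇒ r5c1=4.
Step 8. [r4c4∈{6}] r4c4's peers cover all but 6 ⇒ r4c4=6.
Step 9. [r2c2∈{4}] only 4 remains possible at r2c2, so r2c2=4.
Step 10. [r3c1∈{6}] nothing but 6 survives at r3c1. So r3c1=6.
Step 11. [r4c5∈{3}] r4c5 has the single candidate 3. So r4c5=3.
Step 12. [r2c3∈{3}] nothing but 3 survives at r2c3. So r2c3=3.
Step 13. [r1c1∈{2}] only 2 remains possible at r1c1 ⇒ r1c1=2.
Step 14. [r6c5∈{1}] r6c5 has the single candidate 1. So r6c5=1.
Step 15. [r4c6∈{4}] nothing but 4 survives at r4c6 ⇒ r4c6=4.

Answer: 2 1 6 3 4 5 / 5 4 3 2 6 1 / 6 3 4 1 5 2 / 1 5 2 6 3 4 / 4 6 1 5 2 3 / 3 2 5 4 1 6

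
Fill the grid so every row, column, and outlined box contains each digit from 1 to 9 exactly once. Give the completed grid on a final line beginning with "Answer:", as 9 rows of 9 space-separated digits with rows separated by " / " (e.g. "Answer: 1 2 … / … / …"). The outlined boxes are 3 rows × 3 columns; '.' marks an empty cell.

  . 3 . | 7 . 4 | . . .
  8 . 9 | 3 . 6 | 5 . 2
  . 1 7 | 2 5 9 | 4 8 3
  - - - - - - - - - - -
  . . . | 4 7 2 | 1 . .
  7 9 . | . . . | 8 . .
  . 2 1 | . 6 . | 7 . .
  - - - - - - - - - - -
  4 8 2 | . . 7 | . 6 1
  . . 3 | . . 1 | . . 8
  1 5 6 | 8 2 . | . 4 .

Step 1. [r8c8∈{2,5,7,9}] 5 has one home in box 9: r8c8. So r8c8=5.
Step 2. [r6c4∈{5,9}] 9 has one home in box 5: r6c4 ⇒ r6c4=9.
Step 3. [r9c6∈{3}] r9c6 is down to just 3. So r9c6=3.
Step 4. [r5c6∈{5}] nothing but 5 survives at r5c6 ⇒ r5c6=5.
Step 5. [r9c7∈{9}] only 9 remains possible at r9c7, so r9c7=9.
Step 6. [r6c8∈{3}] only 3 remains possible at r6c8 ⇒ r6c8=3.
Step 7. [r6c1∈{5}] only 5 remains possible at r6c1, so r6c1=5.
Step 8. [r2c5∈{1}] r2c5 is down to just 1. So r2c5=1.
Step 9. [r5c9∈{4,6}] 6 has one home in row 5: r5c9. So r5c9=6.
Step 10. [r4c8∈{9}] r4c8 is down to just 9. So r4c8=9.
Step 11. [r3c1∈{6}] only 6 remains possible at r3c1 ⇒ r3c1=6.
Step 12. [r7c5∈{9}] nothing but 9 survives at r7c5 ⇒ r7c5=9.
Step 13. [r8c4∈{6}] r8c4 is down to just 6 ⇒ r8c4=6.
Step 14. [r4c2∈{6}] r4c2 has the single candidate 6. So r4c2=6.
Step 15. [r1c3∈{5}] r1c3 has the single candidate 5, so r1c3=5.
Step 16. [r1c8∈{1}] r1c8 is down to just 1, so r1c8=1.
Step 17. [r5c3∈{4}] only 4 remains possible at r5c3 ⇒ r5c3=4.
Step 18. [r4c3∈{8}] r4c3 is down to just 8 ⇒ r4c3=8.
Step 19. [r5c8∈{2}] nothing but 2 survives at r5c8, so r5c8=2.
Step 20. [r8c1∈{9}] r8c1's peers cover all but 9 ⇒ r8c1=9.
Step 21. [r2c2∈{4}] nothing but 4 survives at r2c2, so r2c2=4.
Step 22. [r5c5∈{3}] r5c5 has the single candidate 3. So r5c5=3.
Step 23. [r1c5∈{8}] r1c5's peers cover all but 8. So r1c5=8.
Step 24. [r9c9∈{7}] nothing but 7 survives at r9c9. So r9c9=7.
Step 25. [r5c4∈{1}] nothing but 1 survives at r5c4. So r5c4=1.
Step 26. [r6c6∈{8}] r6c6's peers cover all but 8. So r6c6=8.
Step 27. [r1c1∈{2}] r1c1's peers cover all but 2, so r1c1=2.
Step 28. [r8c2∈{7}] r8c2 has the single candidate 7. So r8c2=7.
Step 29. [r8c7∈{2}] r8c7's peers cover all but 2 ⇒ r8c7=2.
Step 30. [r6c9∈{4}] r6c9 has the single candidate 4, so r6c9=4.
Step 31. [r8c5∈{4}] only 4 remains possible at r8c5, so r8c5=4.
Step 32. [r2c8∈{7}] r2c8's peers cover all but 7 ⇒ r2c8=7.
Step 33. [r4c9∈{5}] r4c9 has the single candidate 5. So r4c9=5.
Step 34. [r1c9∈{9}] nothing but 9 survives at r1c9. So r1c9=9.
Step 35. [r4c1∈{3}] r4c1 has the single candidate 3, so r4c1=3.
Step 36. [r1c7∈{6}] nothing but 6 survives at r1c7. So r1c7=6.
Step 37. [r7c7∈{3}] nothing but 3 survives at r7c7. So r7c7=3.
Step 38. [r7c4∈{5}] nothing but 5 survives at r7c4, so r7c4=5.

Answer: 2 3 5 7 8 4 6 1 9 / 8 4 9 3 1 6 5 7 2 / 6 1 7 2 5 9 4 8 3 / 3 6 8 4 7 2 1 9 5 / 7 9 4 1 3 5 8 2 6 / 5 2 1 9 6 8 7 3 4 / 4 8 2 5 9 7 3 6 1 / 9 7 3 6 4 1 2 5 8 / 1 5 6 8 2 3 9 4 7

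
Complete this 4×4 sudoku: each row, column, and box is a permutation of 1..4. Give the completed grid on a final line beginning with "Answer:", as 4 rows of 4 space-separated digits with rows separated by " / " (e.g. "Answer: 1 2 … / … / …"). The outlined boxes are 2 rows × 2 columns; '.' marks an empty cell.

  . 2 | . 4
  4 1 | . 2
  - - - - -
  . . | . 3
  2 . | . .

Step 1. [r1c3∈{1,3}] 1 has one home in row 1: r1c3, so r1c3=1.
Step 2. [r4c3∈{4}] r4c3's peers cover all but 4. So r4c3=4.
Step 3. [r4c4∈{1}] r4c4's peers cover all but 1 ⇒ r4c4=1.
Step 4. [r3c2∈{4}] r3c2 is down to just 4, so r3c2=4.
Step 5. [r2c3∈{3}] r2c3's peers cover all but 3, so r2c3=3.
Step 6. [r4c2∈{3}] r4c2 is down to just 3 ⇒ r4c2=3.
Step 7. [r3c1∈{1}] r3c1's peers cover all but 1 ⇒ r3c1=1.
Step 8. [r1c1∈{3}] nothing but 3 survives at r1c1 ⇒ r1c1=3.
Step 9. [r3c3∈{2}] only 2 remains possible at r3c3. So r3c3=2.

Answer: 3 2 1 4 / 4 1 3 2 / 1 4 2 3 / 2 3 4 1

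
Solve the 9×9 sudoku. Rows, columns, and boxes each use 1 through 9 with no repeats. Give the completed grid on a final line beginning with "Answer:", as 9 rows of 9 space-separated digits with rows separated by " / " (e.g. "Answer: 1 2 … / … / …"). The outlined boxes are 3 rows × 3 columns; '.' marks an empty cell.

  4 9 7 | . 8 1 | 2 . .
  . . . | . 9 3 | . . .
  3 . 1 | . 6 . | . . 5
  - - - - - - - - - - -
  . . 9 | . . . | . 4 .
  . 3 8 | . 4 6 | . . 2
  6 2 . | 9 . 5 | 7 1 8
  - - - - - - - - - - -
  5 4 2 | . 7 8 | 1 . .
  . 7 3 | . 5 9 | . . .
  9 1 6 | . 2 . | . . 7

Step 1. [r2c2∈{5,6,8}] 6 has one home in col 2: r2c2. So r2c2=6.
Step 2. [r8c4∈{1,4,6}] across row 8, 1 lands solely at r8c4. So r8c4=1.
Step 3. [r5c4∈{7}] r5c4 is down to just 7, so r5c4=7.
Step 4. [r7c4∈{3,6}] col 4 places 6 nowhere but r7c4, so r7c4=6.
Step 5. [r9c4∈{3,4}] across box 8, 3 lands solely at r9c4. So r9c4=3.
Step 6. [r4c7∈{3,5,6}] col 7 places 3 nowhere but r4c7 ⇒ r4c7=3.
Step 7. [r8c7∈{4,6,8}] 6 has one home in col 7: r8c7. So r8c7=6.
Step 8. [r3c2∈{8}] r3c2's peers cover all but 8 ⇒ r3c2=8.
Step 9. [r3c6∈{2,4,7}] in col 6, 7 fits only at r3c6. So r3c6=7.
Step 10. [r3c4∈{2,4}] in row 3, 2 fits only at r3c4. So r3c4=2.
Step 11. [r3c7∈{4,9}] row 3 places 4 nowhere but r3c7. So r3c7=4.
Step 12. [r1c8∈{3,6}] 6 has one home in col 8: r1c8 ⇒ r1c8=6.
Step 13. [r5c7∈{5,9}] in col 7, 9 fits only at r5c7. So r5c7=9.
Step 14. [r7c9∈{3,9}] across col 9, 9 lands solely at r7c9, so r7c9=9.
Step 15. [r9c7∈{5,8}] 5 has one home in col 7: r9c7, so r9c7=5.
Step 16. [r9c8∈{8}] r9c8 has the single candidate 8, so r9c8=8.
Step 17. [r5c1∈{1}] r5c1's peers cover all but 1, so r5c1=1.
Step 18. [r2c4∈{4,5}] in row 2, 4 fits only at r2c4. So r2c4=4.
Step 19. [r2c1∈{2}] r2c1 has the single candidate 2. So r2c1=2.
Step 20. [r8c8∈{2}] nothing but 2 survives at r8c8, so r8c8=2.
Step 21. [r4c9∈{6}] r4c9 is down to just 6, so r4c9=6.
Step 22. [r2c3∈{5}] r2c3 has the single candidate 5, so r2c3=5.
Step 23. [r4c4∈{8}] nothing but 8 survives at r4c4 ⇒ r4c4=8.
Step 24. [r2c9∈{1}] r2c9 has the single candidate 1, so r2c9=1.
Step 25. [r7c8∈{3}] r7c8 is down to just 3 ⇒ r7c8=3.
Step 26. [r5c8∈{5}] nothing but 5 survives at r5c8, so r5c8=5.
Step 27. [r8c9∈{4}] r8c9 is down to just 4. So r8c9=4.
Step 28. [r4c1∈{7}] r4c1 has the single candidate 7, so r4c1=7.
Step 29. [r4c2∈{5}] only 5 remains possible at r4c2, so r4c2=5.
Step 30. [r3c8∈{9}] r3c8's peers cover all but 9. So r3c8=9.
Step 31. [r6c3∈{4}] only 4 remains possible at r6c3, so r6c3=4.
Step 32. [r1c9∈{3}] r1c9 has the single candidate 3, so r1c9=3.
Step 33. [r6c5∈{3}] r6c5 has the single candidate 3, so r6c5=3.
Step 34. [r2c8∈{7}] r2c8 is down to just 7. So r2c8=7.
Step 35. [r9c6∈{4}] r9c6 has the single candidate 4 ⇒ r9c6=4.
Step 36. [r4c6∈{2}] nothing but 2 survives at r4c6 ⇒ r4c6=2.
Step 37. [r4c5∈{1}] r4c5 is down to just 1 ⇒ r4c5=1.
Step 38. [r8c1∈{8}] nothing but 8 survives at r8c1, so r8c1=8.
Step 39. [r1c4∈{5}] nothing but 5 survives at r1c4. So r1c4=5.
Step 40. [r2c7∈{8}] r2c7 is down to just 8 ⇒ r2c7=8.

Answer: 4 9 7 5 8 1 2 6 3 / 2 6 5 4 9 3 8 7 1 / 3 8 1 2 6 7 4 9 5 / 7 5 9 8 1 2 3 4 6 / 1 3 8 7 4 6 9 5 2 / 6 2 4 9 3 5 7 1 8 / 5 4 2 6 7 8 1 3 9 / 8 7 3 1 5 9 6 2 4 / 9 1 6 3 2 4 5 8 7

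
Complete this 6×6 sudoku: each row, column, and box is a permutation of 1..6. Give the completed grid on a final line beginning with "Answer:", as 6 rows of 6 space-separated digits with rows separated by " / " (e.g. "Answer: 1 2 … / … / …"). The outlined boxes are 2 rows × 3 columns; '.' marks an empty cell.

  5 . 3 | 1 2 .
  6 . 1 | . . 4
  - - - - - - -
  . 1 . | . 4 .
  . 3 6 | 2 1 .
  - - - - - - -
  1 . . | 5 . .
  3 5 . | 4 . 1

Step 1. [r5c6∈{2,3,6}] r5c6 is the only open cell in col 6 admitting 2. So r5c6=2.
Step 2. [r3c6∈{3,5,6}] 3 has one home in col 6: r3c6. So r3c6=3.
Step 3. [r5c5∈{3,6}] r5c5 is the only open cell in row 5 admitting 3, so r5c5=3.
Step 4. [r6c3∈{2}] r6c3's peers cover all but 2 ⇒ r6c3=2.
Step 5. [r5c3∈{4}] r5c3 is down to just 4, so r5c3=4.
Step 6. [r5c2∈{6}] r5c2's peers cover all but 6 ⇒ r5c2=6.
Step 7. [r1c2∈{4}] only 4 remains possible at r1c2 ⇒ r1c2=4.
Step 8. [r2c2∈{2}] r2c2's peers cover all but 2. So r2c2=2.
Step 9. [r1c6∈{6}] nothing but 6 survives at r1c6, so r1c6=6.
Step 10. [r2c5∈{5}] r2c5 is down to just 5, so r2c5=5.
Step 11. [r3c1∈{2}] nothing but 2 survives at r3c1. So r3c1=2.
Step 12. [r6c5∈{6}] r6c5 is down to just 6. So r6c5=6.
Step 13. [r4c1∈{4}] r4c1 has the single candidate 4 ⇒ r4c1=4.
Step 14. [r4c6∈{5}] r4c6 is down to just 5. So r4c6=5.
Step 15. [r3c4∈{6}] r3c4's peers cover all but 6, so r3c4=6.
Step 16. [r2c4∈{3}] r2c4 has the single candidate 3, so r2c4=3.
Step 17. [r3c3∈{5}] r3c3 has the single candidate 5 ⇒ r3c3=5.

Answer: 5 4 3 1 2 6 / 6 2 1 3 5 4 / 2 1 5 6 4 3 / 4 3 6 2 1 5 / 1 6 4 5 3 2 / 3 5 2 4 6 1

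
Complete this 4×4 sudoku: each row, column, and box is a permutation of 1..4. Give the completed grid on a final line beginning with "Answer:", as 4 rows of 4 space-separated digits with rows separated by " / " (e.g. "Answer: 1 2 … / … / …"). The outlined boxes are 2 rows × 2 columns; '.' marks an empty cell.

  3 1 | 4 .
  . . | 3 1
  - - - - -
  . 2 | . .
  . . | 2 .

Step 1. [r2c2∈{4}] only 4 remains possible at r2c2 ⇒ r2c2=4.
Step 2. [r3c4∈{3,4}] across row 3, 3 lands solely at r3c4, so r3c4=3.
Step 3. [r4c1∈{1,4}] in row 4, 1 fits only at r4c1 ⇒ r4c1=1.
Step 4. [r4c2∈{3}] r4c2 has the single candidate 3. So r4c2=3.
Step 5. [r3c3∈{1}] r3c3's peers cover all but 1. So r3c3=1.
Step 6. [r3c1∈{4}] r3c1 has the single candidate 4 ⇒ r3c1=4.
Step 7. [r2c1∈{2}] only 2 remains possible at r2c1 ⇒ r2c1=2.
Step 8. [r1c4∈{2}] r1c4 has the single candidate 2 ⇒ r1c4=2.
Step 9. [r4c4∈{4}] r4c4 has the single candidate 4 ⇒ r4c4=4.

Answer: 3 1 4 2 / 2 4 3 1 / 4 2 1 3 / 1 3 2 4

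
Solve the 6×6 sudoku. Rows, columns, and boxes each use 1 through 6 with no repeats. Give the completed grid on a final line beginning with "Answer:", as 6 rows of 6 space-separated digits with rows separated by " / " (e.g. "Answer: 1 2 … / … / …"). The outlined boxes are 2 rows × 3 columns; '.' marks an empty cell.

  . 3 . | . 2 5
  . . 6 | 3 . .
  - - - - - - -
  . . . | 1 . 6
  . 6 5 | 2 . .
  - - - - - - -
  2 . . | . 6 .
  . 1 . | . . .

Step 1. [r4c1∈{1,3,4}] 1 has one home in row 4: r4c1, so r4c1=1.
Step 2. [r1c1∈{4}] r1c1 is down to just 4 ⇒ r1c1=4.
Step 3. [r3c1∈{3}] r3c1 has the single candidate 3, so r3c1=3.
Step 4. [r5c6∈{1,3,4}] row 5 places 1 nowhere but r5c6 ⇒ r5c6=1.
Step 5. [r2c6∈{4}] only 4 remains possible at r2c6 ⇒ r2c6=4.
Step 6. [r4c5∈{3,4}] in row 4, 4 fits only at r4c5, so r4c5=4.
Step 7. [r6c5∈{3,5}] r6c5 is the only open cell in col 5 admitting 3. So r6c5=3.
Step 8. [r6c3∈{4}] only 4 remains possible at r6c3, so r6c3=4.
Step 9. [r5c2∈{5}] only 5 remains possible at r5c2 ⇒ r5c2=5.
Step 10. [r3c3∈{2}] r3c3's peers cover all but 2 ⇒ r3c3=2.
Step 11. [r1c3∈{1}] only 1 remains possible at r1c3 ⇒ r1c3=1.
Step 12. [r6c1∈{6}] nothing but 6 survives at r6c1 ⇒ r6c1=6.
Step 13. [r3c2∈{4}] r3c2 has the single candidate 4. So r3c2=4.
Step 14. [r2c1∈{5}] only 5 remains possible at r2c1, so r2c1=5.
Step 15. [r2c5∈{1}] r2c5's peers cover all but 1, so r2c5=1.
Step 16. [r3c5∈{5}] only 5 remains possible at r3c5, so r3c5=5.
Step 17. [r5c4∈{4}] r5c4 has the single candidate 4 ⇒ r5c4=4.
Step 18. [r6c6∈{2}] r6c6 has the single candidate 2. So r6c6=2.
Step 19. [r2c2∈{2}] r2c2 is down to just 2. So r2c2=2.
Step 20. [r1c4∈{6}] only 6 remains possible at r1c4, so r1c4=6.
Step 21. [r5c3∈{3}] r5c3 has the single candidate 3 ⇒ r5c3=3.
Step 22. [r4c6∈{3}] r4c6's peers cover all but 3. So r4c6=3.
Step 23. [r6c4∈{5}] only 5 remains possible at r6c4, so r6c4=5.

Answer: 4 3 1 6 2 5 / 5 2 6 3 1 4 / 3 4 2 1 5 6 / 1 6 5 2 4 3 / 2 5 3 4 6 1 / 6 1 4 5 3 2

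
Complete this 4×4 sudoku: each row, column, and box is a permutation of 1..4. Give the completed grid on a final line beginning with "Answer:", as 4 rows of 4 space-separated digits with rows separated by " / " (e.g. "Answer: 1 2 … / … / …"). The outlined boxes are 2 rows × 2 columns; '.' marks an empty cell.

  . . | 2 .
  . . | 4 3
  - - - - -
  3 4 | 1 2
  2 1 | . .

Step 1. [r1c1∈{1,4}] across row 1, 4 lands solely at r1c1 ⇒ r1c1=4.
Step 2. [r4c4∈{4}] only 4 remains possible at r4c4, so r4c4=4.
Step 3. [r4c3∈{3}] nothing but 3 survives at r4c3 ⇒ r4c3=3.
Step 4. [r1c4∈{1}] r1c4 has the single candidate 1 ⇒ r1c4=1.
Step 5. [r2c2∈{2}] only 2 remains possible at r2c2, so r2c2=2.
Step 6. [r1c2∈{3}] only 3 remains possible at r1c2 ⇒ r1c2=3.
Step 7. [r2c1∈{1}] r2c1 has the single candidate 1. So r2c1=1.

Answer: 4 3 2 1 / 1 2 4 3 / 3 4 1 2 / 2 1 3 4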